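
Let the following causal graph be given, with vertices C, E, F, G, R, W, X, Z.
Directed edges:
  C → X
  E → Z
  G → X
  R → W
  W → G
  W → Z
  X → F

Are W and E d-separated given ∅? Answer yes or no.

Yes — W ⊥ E | ∅.

Bayes-Ball from W | ∅ reaches {F,G,R,X,Z}.
E ∉ reach(W|∅) ⇒ W ⊥ E | ∅.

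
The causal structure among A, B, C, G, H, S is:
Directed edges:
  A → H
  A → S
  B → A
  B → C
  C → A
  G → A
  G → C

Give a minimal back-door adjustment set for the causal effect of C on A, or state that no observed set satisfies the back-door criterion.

desc(C)\{C}={A,H,S}; candidates ⊆ {B,G}.
size 0: {}; under {} C still reaches {A,B,G,H,S} ∋ A.
size 1: {B}, {G}; under {B} C still reaches {A,G,H,S} ∋ A.
{B,G}: C⊥A given {B,G} in G with C→· removed — back-door holds.

C→A: minimal back-door set {B, G}.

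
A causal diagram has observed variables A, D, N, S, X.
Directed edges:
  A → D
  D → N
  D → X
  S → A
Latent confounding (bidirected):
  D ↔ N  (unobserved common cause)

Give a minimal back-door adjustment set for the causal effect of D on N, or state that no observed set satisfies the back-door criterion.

desc(D)\{D}={N,X}; candidates ⊆ {A,S}.
D↔N: latent back-door arc(s) into D.
size 0: {}; under {} D still reaches {A,N,S} ∋ N.
size 1: {A}, {S}; under {A} D still reaches {N} ∋ N.
size 2: {A,S}; under {A,S} D still reaches {N} ∋ N.
D↔N cannot be blocked by any observed set — no back-door set.

D→N: no observed back-door set.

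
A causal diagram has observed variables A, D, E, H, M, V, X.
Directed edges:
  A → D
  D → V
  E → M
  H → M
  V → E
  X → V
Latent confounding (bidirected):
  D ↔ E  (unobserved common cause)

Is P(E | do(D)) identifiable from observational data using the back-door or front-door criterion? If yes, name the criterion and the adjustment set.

desc(D)\{D}={E,M,V}; candidates ⊆ {A,H,X}.
D↔E: latent back-door arc(s) into D.
size 0: {}; under {} D still reaches {A,E,M} ∋ E.
size 1: {A}, {H}, {X}; under {A} D still reaches {E,M} ∋ E.
size 2: {A,H}, {A,X}, {H,X}; under {A,H} D still reaches {E,M} ∋ E.
D↔E cannot be blocked by any observed set — no back-door set.
{V}: (i) intercepts every directed D→E path; (ii) no back-door D→{V}; (iii) {D} blocks every back-door {V}→E. Front-door holds.
P(E|do(D)) = Σ_{V} P(V|D) Σ_{D'} P(E|V,D')P(D').

P(E|do(D)): frontdoor, adjust for {V}.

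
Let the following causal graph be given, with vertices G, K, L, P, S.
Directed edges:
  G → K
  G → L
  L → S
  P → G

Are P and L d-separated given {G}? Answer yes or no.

Yes — P ⊥ L | {G}.

Bayes-Ball from P | {G} reaches ∅.
L ∉ reach(P|{G}) ⇒ P ⊥ L | {G}.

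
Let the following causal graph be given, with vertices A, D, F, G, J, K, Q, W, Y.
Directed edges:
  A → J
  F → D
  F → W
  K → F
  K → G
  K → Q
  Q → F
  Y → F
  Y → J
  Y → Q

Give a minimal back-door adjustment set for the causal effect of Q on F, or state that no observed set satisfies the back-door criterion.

Q→F: minimal back-door set {K, Y}.

desc(Q)\{Q}={D,F,W}; candidates ⊆ {A,G,J,K,Y}.
size 0: {}; under {} Q still reaches {D,F,G,J,K,W,Y} ∋ F.
size 1: {A}, {G}, {J} …(+2); under {A} Q still reaches {D,F,G,J,K,W,Y} ∋ F.
{K,Y}: Q⊥F given {K,Y} in G with Q→· removed — back-door holds.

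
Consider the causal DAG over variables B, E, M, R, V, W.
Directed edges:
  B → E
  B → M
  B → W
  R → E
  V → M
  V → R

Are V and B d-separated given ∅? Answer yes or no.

Yes — V ⊥ B | ∅.

Bayes-Ball from V | ∅ reaches {E,M,R}.
B ∉ reach(V|∅) ⇒ V ⊥ B | ∅.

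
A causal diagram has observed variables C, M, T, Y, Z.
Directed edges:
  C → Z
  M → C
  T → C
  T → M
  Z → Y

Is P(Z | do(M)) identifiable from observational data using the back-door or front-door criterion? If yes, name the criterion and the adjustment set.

P(Z|do(M)): backdoor, adjust for {T}.

desc(M)\{M}={C,Y,Z}; candidates ⊆ {T}.
size 0: {}; under {} M still reaches {C,T,Y,Z} ∋ Z.
{T}: M⊥Z given {T} in G with M→· removed — back-door holds.
P(Z|do(M)) = Σ_{T} P(Z|M,T)·P(T).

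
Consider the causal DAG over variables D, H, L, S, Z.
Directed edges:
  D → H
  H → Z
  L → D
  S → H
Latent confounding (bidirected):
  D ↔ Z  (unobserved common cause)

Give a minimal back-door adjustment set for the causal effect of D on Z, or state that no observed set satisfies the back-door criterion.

D→Z: no observed back-door set.

desc(D)\{D}={H,Z}; candidates ⊆ {L,S}.
D↔Z: latent back-door arc(s) into D.
size 0: {}; under {} D still reaches {L,Z} ∋ Z.
size 1: {L}, {S}; under {L} D still reaches {Z} ∋ Z.
size 2: {L,S}; under {L,S} D still reaches {Z} ∋ Z.
D↔Z cannot be blocked by any observed set — no back-door set.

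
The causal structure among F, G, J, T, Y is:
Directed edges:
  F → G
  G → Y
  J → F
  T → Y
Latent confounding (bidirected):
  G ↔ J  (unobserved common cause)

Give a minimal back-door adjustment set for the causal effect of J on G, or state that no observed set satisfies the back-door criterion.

desc(J)\{J}={F,G,Y}; candidates ⊆ {T}.
J↔G: latent back-door arc(s) into J.
size 0: {}; under {} J still reaches {G,Y} ∋ G.
size 1: {T}; under {T} J still reaches {G,Y} ∋ G.
J↔G cannot be blocked by any observed set — no back-door set.

J→G: no observed back-door set.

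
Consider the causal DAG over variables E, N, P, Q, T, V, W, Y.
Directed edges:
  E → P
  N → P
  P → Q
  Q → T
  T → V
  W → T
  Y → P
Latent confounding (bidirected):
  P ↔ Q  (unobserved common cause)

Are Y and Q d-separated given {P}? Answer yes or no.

Bayes-Ball from Y | {P} reaches {E,N,Q,T,V}.
Q ∈ reach(Y|{P}) ⇒ Y ⊥̸ Q | {P}.

No — Y and Q are d-connected given {P}.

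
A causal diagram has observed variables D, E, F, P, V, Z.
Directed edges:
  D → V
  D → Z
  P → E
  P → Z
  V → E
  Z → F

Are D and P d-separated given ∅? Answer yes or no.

Bayes-Ball from D | ∅ reaches {E,F,V,Z}.
P ∉ reach(D|∅) ⇒ D ⊥ P | ∅.

Yes — D ⊥ P | ∅.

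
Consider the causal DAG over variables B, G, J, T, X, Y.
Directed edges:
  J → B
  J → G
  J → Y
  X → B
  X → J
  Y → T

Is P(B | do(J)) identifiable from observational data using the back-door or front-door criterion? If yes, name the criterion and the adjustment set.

P(B|do(J)): backdoor, adjust for {X}.

desc(J)\{J}={B,G,T,Y}; candidates ⊆ {X}.
size 0: {}; under {} J still reaches {B,X} ∋ B.
{X}: J⊥B given {X} in G with J→· removed — back-door holds.
P(B|do(J)) = Σ_{X} P(B|J,X)·P(X).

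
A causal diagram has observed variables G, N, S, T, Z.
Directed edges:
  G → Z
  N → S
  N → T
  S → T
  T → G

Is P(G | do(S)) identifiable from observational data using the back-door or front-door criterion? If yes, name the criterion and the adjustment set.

P(G|do(S)): backdoor, adjust for {N}.

desc(S)\{S}={G,T,Z}; candidates ⊆ {N}.
size 0: {}; under {} S still reaches {G,N,T,Z} ∋ G.
{N}: S⊥G given {N} in G with S→· removed — back-door holds.
P(G|do(S)) = Σ_{N} P(G|S,N)·P(N).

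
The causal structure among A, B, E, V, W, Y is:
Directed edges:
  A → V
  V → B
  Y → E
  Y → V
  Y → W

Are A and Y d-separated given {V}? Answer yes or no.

Bayes-Ball from A | {V} reaches {E,W,Y}.
Y ∈ reach(A|{V}) ⇒ A ⊥̸ Y | {V}.

No — A and Y are d-connected given {V}.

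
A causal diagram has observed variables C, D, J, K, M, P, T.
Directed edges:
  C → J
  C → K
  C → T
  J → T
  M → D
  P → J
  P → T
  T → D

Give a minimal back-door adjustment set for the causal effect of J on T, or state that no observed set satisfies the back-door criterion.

J→T: minimal back-door set {C, P}.

desc(J)\{J}={D,T}; candidates ⊆ {C,K,M,P}.
size 0: {}; under {} J still reaches {C,D,K,P,T} ∋ T.
size 1: {C}, {K}, {M} …(+1); under {C} J still reaches {D,P,T} ∋ T.
{C,P}: J⊥T given {C,P} in G with J→· removed — back-door holds.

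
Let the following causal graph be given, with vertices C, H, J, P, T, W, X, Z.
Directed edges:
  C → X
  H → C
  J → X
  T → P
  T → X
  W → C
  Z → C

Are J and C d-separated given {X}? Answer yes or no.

Bayes-Ball from J | {X} reaches {C,H,P,T,W,Z}.
C ∈ reach(J|{X}) ⇒ J ⊥̸ C | {X}.

No — J and C are d-connected given {X}.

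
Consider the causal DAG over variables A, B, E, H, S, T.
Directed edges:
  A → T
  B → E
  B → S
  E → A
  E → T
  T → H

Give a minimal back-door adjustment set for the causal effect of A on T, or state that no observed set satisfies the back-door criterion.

desc(A)\{A}={H,T}; candidates ⊆ {B,E,S}.
size 0: {}; under {} A still reaches {B,E,H,S,T} ∋ T.
{E}: A⊥T given {E} in G with A→· removed — back-door holds.

A→T: minimal back-door set {E}.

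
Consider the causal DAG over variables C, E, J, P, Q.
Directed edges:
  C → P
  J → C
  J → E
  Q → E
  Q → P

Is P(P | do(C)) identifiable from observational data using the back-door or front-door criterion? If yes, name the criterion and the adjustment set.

P(P|do(C)): backdoor, adjust for ∅.

desc(C)\{C}={P}; candidates ⊆ {E,J,Q}.
∅: C⊥P given ∅ in G with C→· removed — back-door holds.
P(P|do(C)) = P(P|C) — no adjustment needed.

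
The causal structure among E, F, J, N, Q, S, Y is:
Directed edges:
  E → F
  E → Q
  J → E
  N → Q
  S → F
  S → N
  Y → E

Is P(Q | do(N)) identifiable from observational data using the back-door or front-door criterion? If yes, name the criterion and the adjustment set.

desc(N)\{N}={Q}; candidates ⊆ {E,F,J,S,Y}.
∅: N⊥Q given ∅ in G with N→· removed — back-door holds.
P(Q|do(N)) = P(Q|N) — no adjustment needed.

P(Q|do(N)): backdoor, adjust for ∅.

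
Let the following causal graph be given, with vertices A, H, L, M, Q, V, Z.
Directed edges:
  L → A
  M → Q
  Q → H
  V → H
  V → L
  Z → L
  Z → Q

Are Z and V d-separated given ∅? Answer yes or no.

Bayes-Ball from Z | ∅ reaches {A,H,L,Q}.
V ∉ reach(Z|∅) ⇒ Z ⊥ V | ∅.

Yes — Z ⊥ V | ∅.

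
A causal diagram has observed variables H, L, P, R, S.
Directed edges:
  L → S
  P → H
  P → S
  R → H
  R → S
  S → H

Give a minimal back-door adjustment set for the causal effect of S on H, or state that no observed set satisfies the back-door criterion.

S→H: minimal back-door set {P, R}.

desc(S)\{S}={H}; candidates ⊆ {L,P,R}.
size 0: {}; under {} S still reaches {H,L,P,R} ∋ H.
size 1: {L}, {P}, {R}; under {L} S still reaches {H,P,R} ∋ H.
{P,R}: S⊥H given {P,R} in G with S→· removed — back-door holds.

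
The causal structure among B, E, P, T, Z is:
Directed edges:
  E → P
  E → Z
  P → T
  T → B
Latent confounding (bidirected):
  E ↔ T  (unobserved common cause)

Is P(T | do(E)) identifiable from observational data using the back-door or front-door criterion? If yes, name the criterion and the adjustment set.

P(T|do(E)): frontdoor, adjust for {P}.

desc(E)\{E}={B,P,T,Z}; candidates ⊆ {—}.
E↔T: latent back-door arc(s) into E.
size 0: {}; under {} E still reaches {B,T} ∋ T.
E↔T cannot be blocked by any observed set — no back-door set.
{P}: (i) intercepts every directed E→T path; (ii) no back-door E→{P}; (iii) {E} blocks every back-door {P}→T. Front-door holds.
P(T|do(E)) = Σ_{P} P(P|E) Σ_{E'} P(T|P,E')P(E').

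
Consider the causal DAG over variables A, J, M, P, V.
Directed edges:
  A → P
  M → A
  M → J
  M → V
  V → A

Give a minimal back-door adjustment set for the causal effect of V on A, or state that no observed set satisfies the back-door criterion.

desc(V)\{V}={A,P}; candidates ⊆ {J,M}.
size 0: {}; under {} V still reaches {A,J,M,P} ∋ A.
{M}: V⊥A given {M} in G with V→· removed — back-door holds.

V→A: minimal back-door set {M}.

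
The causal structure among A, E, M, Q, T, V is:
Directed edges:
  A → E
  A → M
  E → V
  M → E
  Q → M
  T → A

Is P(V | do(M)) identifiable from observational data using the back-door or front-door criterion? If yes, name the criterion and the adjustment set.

desc(M)\{M}={E,V}; candidates ⊆ {A,Q,T}.
size 0: {}; under {} M still reaches {A,E,Q,T,V} ∋ V.
{A}: M⊥V given {A} in G with M→· removed — back-door holds.
P(V|do(M)) = Σ_{A} P(V|M,A)·P(A).

P(V|do(M)): backdoor, adjust for {A}.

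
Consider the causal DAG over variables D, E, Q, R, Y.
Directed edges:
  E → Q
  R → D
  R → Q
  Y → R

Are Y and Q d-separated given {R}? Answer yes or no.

Yes — Y ⊥ Q | {R}.

Bayes-Ball from Y | {R} reaches ∅.
Q ∉ reach(Y|{R}) ⇒ Y ⊥ Q | {R}.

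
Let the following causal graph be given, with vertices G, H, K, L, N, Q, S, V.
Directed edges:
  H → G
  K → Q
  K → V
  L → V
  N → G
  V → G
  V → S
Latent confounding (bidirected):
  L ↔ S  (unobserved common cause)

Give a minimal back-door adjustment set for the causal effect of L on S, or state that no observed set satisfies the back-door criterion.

L→S: no observed back-door set.

desc(L)\{L}={G,S,V}; candidates ⊆ {H,K,N,Q}.
L↔S: latent back-door arc(s) into L.
size 0: {}; under {} L still reaches {S} ∋ S.
size 1: {H}, {K}, {N} …(+1); under {H} L still reaches {S} ∋ S.
size 2: {H,K}, {H,N}, {H,Q} …(+3); under {H,K} L still reaches {S} ∋ S.
L↔S cannot be blocked by any observed set — no back-door set.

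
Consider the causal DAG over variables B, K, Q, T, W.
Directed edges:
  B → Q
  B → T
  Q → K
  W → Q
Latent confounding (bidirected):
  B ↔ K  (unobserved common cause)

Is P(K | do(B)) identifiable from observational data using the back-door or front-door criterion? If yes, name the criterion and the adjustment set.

P(K|do(B)): frontdoor, adjust for {Q}.

desc(B)\{B}={K,Q,T}; candidates ⊆ {W}.
B↔K: latent back-door arc(s) into B.
size 0: {}; under {} B still reaches {K} ∋ K.
size 1: {W}; under {W} B still reaches {K} ∋ K.
B↔K cannot be blocked by any observed set — no back-door set.
{Q}: (i) intercepts every directed B→K path; (ii) no back-door B→{Q}; (iii) {B} blocks every back-door {Q}→K. Front-door holds.
P(K|do(B)) = Σ_{Q} P(Q|B) Σ_{B'} P(K|Q,B')P(B').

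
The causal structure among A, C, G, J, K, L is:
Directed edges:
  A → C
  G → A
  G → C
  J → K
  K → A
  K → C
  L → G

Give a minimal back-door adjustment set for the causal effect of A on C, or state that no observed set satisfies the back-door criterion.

A→C: minimal back-door set {G, K}.

desc(A)\{A}={C}; candidates ⊆ {G,J,K,L}.
size 0: {}; under {} A still reaches {C,G,J,K,L} ∋ C.
size 1: {G}, {J}, {K} …(+1); under {G} A still reaches {C,J,K} ∋ C.
{G,K}: A⊥C given {G,K} in G with A→· removed — back-door holds.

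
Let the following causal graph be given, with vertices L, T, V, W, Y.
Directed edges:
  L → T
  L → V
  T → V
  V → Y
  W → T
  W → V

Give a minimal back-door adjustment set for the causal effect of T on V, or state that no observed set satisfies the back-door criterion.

T→V: minimal back-door set {L, W}.

desc(T)\{T}={V,Y}; candidates ⊆ {L,W}.
size 0: {}; under {} T still reaches {L,V,W,Y} ∋ V.
size 1: {L}, {W}; under {L} T still reaches {V,W,Y} ∋ V.
{L,W}: T⊥V given {L,W} in G with T→· removed — back-door holds.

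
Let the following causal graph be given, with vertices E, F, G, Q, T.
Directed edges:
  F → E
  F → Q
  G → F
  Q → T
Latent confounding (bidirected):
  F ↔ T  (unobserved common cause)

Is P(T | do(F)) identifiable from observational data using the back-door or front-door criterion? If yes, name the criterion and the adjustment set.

desc(F)\{F}={E,Q,T}; candidates ⊆ {G}.
F↔T: latent back-door arc(s) into F.
size 0: {}; under {} F still reaches {G,T} ∋ T.
size 1: {G}; under {G} F still reaches {T} ∋ T.
F↔T cannot be blocked by any observed set — no back-door set.
{Q}: (i) intercepts every directed F→T path; (ii) no back-door F→{Q}; (iii) {F} blocks every back-door {Q}→T. Front-door holds.
P(T|do(F)) = Σ_{Q} P(Q|F) Σ_{F'} P(T|Q,F')P(F').

P(T|do(F)): frontdoor, adjust for {Q}.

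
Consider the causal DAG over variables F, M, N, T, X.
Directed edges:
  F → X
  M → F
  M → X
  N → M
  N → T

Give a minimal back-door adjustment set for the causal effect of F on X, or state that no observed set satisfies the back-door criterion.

desc(F)\{F}={X}; candidates ⊆ {M,N,T}.
size 0: {}; under {} F still reaches {M,N,T,X} ∋ X.
{M}: F⊥X given {M} in G with F→· removed — back-door holds.

F→X: minimal back-door set {M}.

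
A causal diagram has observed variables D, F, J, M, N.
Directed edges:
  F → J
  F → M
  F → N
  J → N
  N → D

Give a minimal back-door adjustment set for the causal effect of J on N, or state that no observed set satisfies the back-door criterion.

desc(J)\{J}={D,N}; candidates ⊆ {F,M}.
size 0: {}; under {} J still reaches {D,F,M,N} ∋ N.
{F}: J⊥N given {F} in G with J→· removed — back-door holds.

J→N: minimal back-door set {F}.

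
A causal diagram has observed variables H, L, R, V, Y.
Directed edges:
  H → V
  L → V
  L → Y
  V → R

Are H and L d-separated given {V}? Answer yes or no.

Bayes-Ball from H | {V} reaches {L,Y}.
L ∈ reach(H|{V}) ⇒ H ⊥̸ L | {V}.

No — H and L are d-connected given {V}.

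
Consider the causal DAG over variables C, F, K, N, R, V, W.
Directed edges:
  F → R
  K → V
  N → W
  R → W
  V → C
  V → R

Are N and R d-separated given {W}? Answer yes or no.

No — N and R are d-connected given {W}.

Bayes-Ball from N | {W} reaches {C,F,K,R,V}.
R ∈ reach(N|{W}) ⇒ N ⊥̸ R | {W}.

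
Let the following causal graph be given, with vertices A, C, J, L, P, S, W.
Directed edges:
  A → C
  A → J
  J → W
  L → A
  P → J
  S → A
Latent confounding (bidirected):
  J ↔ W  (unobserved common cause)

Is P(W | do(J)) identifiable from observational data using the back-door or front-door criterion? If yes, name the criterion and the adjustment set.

desc(J)\{J}={W}; candidates ⊆ {A,C,L,P,S}.
J↔W: latent back-door arc(s) into J.
size 0: {}; under {} J still reaches {A,C,L,P,S,W} ∋ W.
size 1: {A}, {C}, {L} …(+2); under {A} J still reaches {P,W} ∋ W.
size 2: {A,C}, {A,L}, {A,P} …(+7); under {A,C} J still reaches {P,W} ∋ W.
J↔W cannot be blocked by any observed set — no back-door set.
No mediator lies on a directed J→…→W path.
Neither criterion identifies P(W|do(J)) in this graph.

P(W|do(J)): not identifiable (no BD/FD set).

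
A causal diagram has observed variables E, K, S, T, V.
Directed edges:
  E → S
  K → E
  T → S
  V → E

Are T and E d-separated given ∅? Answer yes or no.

Yes — T ⊥ E | ∅.

Bayes-Ball from T | ∅ reaches {S}.
E ∉ reach(T|∅) ⇒ T ⊥ E | ∅.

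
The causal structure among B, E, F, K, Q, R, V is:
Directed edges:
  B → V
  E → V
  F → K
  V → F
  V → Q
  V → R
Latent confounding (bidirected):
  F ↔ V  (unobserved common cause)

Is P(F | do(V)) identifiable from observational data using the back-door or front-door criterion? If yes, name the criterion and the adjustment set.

desc(V)\{V}={F,K,Q,R}; candidates ⊆ {B,E}.
V↔F: latent back-door arc(s) into V.
size 0: {}; under {} V still reaches {B,E,F,K} ∋ F.
size 1: {B}, {E}; under {B} V still reaches {E,F,K} ∋ F.
size 2: {B,E}; under {B,E} V still reaches {F,K} ∋ F.
V↔F cannot be blocked by any observed set — no back-door set.
No mediator lies on a directed V→…→F path.
Neither criterion identifies P(F|do(V)) in this graph.

P(F|do(V)): not identifiable (no BD/FD set).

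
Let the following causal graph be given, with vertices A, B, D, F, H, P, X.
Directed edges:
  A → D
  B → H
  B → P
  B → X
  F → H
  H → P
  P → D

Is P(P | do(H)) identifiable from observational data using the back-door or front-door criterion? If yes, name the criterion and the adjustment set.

desc(H)\{H}={D,P}; candidates ⊆ {A,B,F,X}.
size 0: {}; under {} H still reaches {B,D,F,P,X} ∋ P.
{B}: H⊥P given {B} in G with H→· removed — back-door holds.
P(P|do(H)) = Σ_{B} P(P|H,B)·P(B).

P(P|do(H)): backdoor, adjust for {B}.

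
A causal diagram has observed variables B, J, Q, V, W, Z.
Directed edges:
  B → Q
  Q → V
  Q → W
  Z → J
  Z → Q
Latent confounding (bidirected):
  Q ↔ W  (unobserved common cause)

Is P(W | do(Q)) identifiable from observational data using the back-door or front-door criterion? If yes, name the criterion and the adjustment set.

desc(Q)\{Q}={V,W}; candidates ⊆ {B,J,Z}.
Q↔W: latent back-door arc(s) into Q.
size 0: {}; under {} Q still reaches {B,J,W,Z} ∋ W.
size 1: {B}, {J}, {Z}; under {B} Q still reaches {J,W,Z} ∋ W.
size 2: {B,J}, {B,Z}, {J,Z}; under {B,J} Q still reaches {W,Z} ∋ W.
Q↔W cannot be blocked by any observed set — no back-door set.
No mediator lies on a directed Q→…→W path.
Neither criterion identifies P(W|do(Q)) in this graph.

P(W|do(Q)): not identifiable (no BD/FD set).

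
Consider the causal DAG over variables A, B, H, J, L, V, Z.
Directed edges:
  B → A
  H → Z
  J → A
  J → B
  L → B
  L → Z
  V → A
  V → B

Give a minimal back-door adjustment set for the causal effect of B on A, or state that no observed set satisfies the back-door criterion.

desc(B)\{B}={A}; candidates ⊆ {H,J,L,V,Z}.
size 0: {}; under {} B still reaches {A,J,L,V,Z} ∋ A.
size 1: {H}, {J}, {L} …(+2); under {H} B still reaches {A,J,L,V,Z} ∋ A.
{J,V}: B⊥A given {J,V} in G with B→· removed — back-door holds.

B→A: minimal back-door set {J, V}.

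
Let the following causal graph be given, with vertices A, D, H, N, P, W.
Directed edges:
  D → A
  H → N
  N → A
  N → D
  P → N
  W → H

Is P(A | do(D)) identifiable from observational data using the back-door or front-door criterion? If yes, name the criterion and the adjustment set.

desc(D)\{D}={A}; candidates ⊆ {H,N,P,W}.
size 0: {}; under {} D still reaches {A,H,N,P,W} ∋ A.
{N}: D⊥A given {N} in G with D→· removed — back-door holds.
P(A|do(D)) = Σ_{N} P(A|D,N)·P(N).

P(A|do(D)): backdoor, adjust for {N}.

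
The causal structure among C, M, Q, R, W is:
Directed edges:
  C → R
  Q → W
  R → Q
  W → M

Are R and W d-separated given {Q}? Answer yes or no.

Yes — R ⊥ W | {Q}.

Bayes-Ball from R | {Q} reaches {C}.
W ∉ reach(R|{Q}) ⇒ R ⊥ W | {Q}.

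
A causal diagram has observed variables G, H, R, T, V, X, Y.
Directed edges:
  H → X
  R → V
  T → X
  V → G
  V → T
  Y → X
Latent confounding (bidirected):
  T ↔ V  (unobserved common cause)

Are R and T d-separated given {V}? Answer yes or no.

Bayes-Ball from R | {V} reaches {T,X}.
T ∈ reach(R|{V}) ⇒ R ⊥̸ T | {V}.

No — R and T are d-connected given {V}.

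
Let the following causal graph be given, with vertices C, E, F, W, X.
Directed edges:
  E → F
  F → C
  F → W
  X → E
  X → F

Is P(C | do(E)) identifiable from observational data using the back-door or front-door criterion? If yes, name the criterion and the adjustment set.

desc(E)\{E}={C,F,W}; candidates ⊆ {X}.
size 0: {}; under {} E still reaches {C,F,W,X} ∋ C.
{X}: E⊥C given {X} in G with E→· removed — back-door holds.
P(C|do(E)) = Σ_{X} P(C|E,X)·P(X).

P(C|do(E)): backdoor, adjust for {X}.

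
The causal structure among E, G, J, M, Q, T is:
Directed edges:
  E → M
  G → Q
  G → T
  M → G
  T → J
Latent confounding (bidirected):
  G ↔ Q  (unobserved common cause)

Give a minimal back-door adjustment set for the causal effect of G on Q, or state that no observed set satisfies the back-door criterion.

desc(G)\{G}={J,Q,T}; candidates ⊆ {E,M}.
G↔Q: latent back-door arc(s) into G.
size 0: {}; under {} G still reaches {E,M,Q} ∋ Q.
size 1: {E}, {M}; under {E} G still reaches {M,Q} ∋ Q.
size 2: {E,M}; under {E,M} G still reaches {Q} ∋ Q.
G↔Q cannot be blocked by any observed set — no back-door set.

G→Q: no observed back-door set.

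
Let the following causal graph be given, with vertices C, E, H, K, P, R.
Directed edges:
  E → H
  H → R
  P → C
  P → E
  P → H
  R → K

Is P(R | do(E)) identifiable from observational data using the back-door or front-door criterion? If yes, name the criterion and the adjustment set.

P(R|do(E)): backdoor, adjust for {P}.

desc(E)\{E}={H,K,R}; candidates ⊆ {C,P}.
size 0: {}; under {} E still reaches {C,H,K,P,R} ∋ R.
{P}: E⊥R given {P} in G with E→· removed — back-door holds.
P(R|do(E)) = Σ_{P} P(R|E,P)·P(P).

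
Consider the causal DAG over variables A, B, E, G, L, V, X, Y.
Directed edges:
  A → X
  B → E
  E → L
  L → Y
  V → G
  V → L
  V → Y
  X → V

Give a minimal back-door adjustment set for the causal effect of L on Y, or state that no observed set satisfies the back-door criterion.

desc(L)\{L}={Y}; candidates ⊆ {A,B,E,G,V,X}.
size 0: {}; under {} L still reaches {A,B,E,G,V,X,Y} ∋ Y.
{V}: L⊥Y given {V} in G with L→· removed — back-door holds.

L→Y: minimal back-door set {V}.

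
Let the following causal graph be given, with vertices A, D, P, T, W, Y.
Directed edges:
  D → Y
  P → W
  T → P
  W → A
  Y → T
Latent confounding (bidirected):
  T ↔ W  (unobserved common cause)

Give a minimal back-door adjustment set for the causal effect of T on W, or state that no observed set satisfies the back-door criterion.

desc(T)\{T}={A,P,W}; candidates ⊆ {D,Y}.
T↔W: latent back-door arc(s) into T.
size 0: {}; under {} T still reaches {A,D,W,Y} ∋ W.
size 1: {D}, {Y}; under {D} T still reaches {A,W,Y} ∋ W.
size 2: {D,Y}; under {D,Y} T still reaches {A,W} ∋ W.
T↔W cannot be blocked by any observed set — no back-door set.

T→W: no observed back-door set.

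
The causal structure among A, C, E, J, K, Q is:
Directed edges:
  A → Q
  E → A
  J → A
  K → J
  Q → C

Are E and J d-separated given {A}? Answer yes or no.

No — E and J are d-connected given {A}.

Bayes-Ball from E | {A} reaches {J,K}.
J ∈ reach(E|{A}) ⇒ E ⊥̸ J | {A}.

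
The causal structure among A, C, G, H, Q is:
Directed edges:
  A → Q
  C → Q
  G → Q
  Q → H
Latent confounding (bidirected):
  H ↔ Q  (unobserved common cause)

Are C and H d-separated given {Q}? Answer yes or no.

No — C and H are d-connected given {Q}.

Bayes-Ball from C | {Q} reaches {A,G,H}.
H ∈ reach(C|{Q}) ⇒ C ⊥̸ H | {Q}.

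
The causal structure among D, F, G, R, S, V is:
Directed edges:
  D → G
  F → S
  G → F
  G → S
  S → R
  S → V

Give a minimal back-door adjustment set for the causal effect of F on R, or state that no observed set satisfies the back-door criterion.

desc(F)\{F}={R,S,V}; candidates ⊆ {D,G}.
size 0: {}; under {} F still reaches {D,G,R,S,V} ∋ R.
{G}: F⊥R given {G} in G with F→· removed — back-door holds.

F→R: minimal back-door set {G}.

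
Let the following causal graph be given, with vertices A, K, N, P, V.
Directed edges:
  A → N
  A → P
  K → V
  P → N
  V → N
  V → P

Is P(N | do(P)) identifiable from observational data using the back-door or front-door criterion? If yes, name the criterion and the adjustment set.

desc(P)\{P}={N}; candidates ⊆ {A,K,V}.
size 0: {}; under {} P still reaches {A,K,N,V} ∋ N.
size 1: {A}, {K}, {V}; under {A} P still reaches {K,N,V} ∋ N.
{A,V}: P⊥N given {A,V} in G with P→· removed — back-door holds.
P(N|do(P)) = Σ_{A,V} P(N|P,A,V)·P(A,V).

P(N|do(P)): backdoor, adjust for {A, V}.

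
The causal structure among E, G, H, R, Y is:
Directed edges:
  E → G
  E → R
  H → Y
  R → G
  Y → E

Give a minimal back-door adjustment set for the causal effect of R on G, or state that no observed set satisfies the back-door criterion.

R→G: minimal back-door set {E}.

desc(R)\{R}={G}; candidates ⊆ {E,H,Y}.
size 0: {}; under {} R still reaches {E,G,H,Y} ∋ G.
{E}: R⊥G given {E} in G with R→· removed — back-door holds.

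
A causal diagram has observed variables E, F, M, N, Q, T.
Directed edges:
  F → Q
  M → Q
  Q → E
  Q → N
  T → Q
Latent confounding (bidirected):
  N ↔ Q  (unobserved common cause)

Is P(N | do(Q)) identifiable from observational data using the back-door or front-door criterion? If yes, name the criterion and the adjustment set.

P(N|do(Q)): not identifiable (no BD/FD set).

desc(Q)\{Q}={E,N}; candidates ⊆ {F,M,T}.
Q↔N: latent back-door arc(s) into Q.
size 0: {}; under {} Q still reaches {F,M,N,T} ∋ N.
size 1: {F}, {M}, {T}; under {F} Q still reaches {M,N,T} ∋ N.
size 2: {F,M}, {F,T}, {M,T}; under {F,M} Q still reaches {N,T} ∋ N.
Q↔N cannot be blocked by any observed set — no back-door set.
No mediator lies on a directed Q→…→N path.
Neither criterion identifies P(N|do(Q)) in this graph.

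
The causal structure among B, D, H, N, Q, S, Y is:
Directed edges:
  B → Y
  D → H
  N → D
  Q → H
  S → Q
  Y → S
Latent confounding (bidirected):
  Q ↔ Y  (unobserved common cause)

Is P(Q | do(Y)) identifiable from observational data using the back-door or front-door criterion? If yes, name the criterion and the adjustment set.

P(Q|do(Y)): frontdoor, adjust for {S}.

desc(Y)\{Y}={H,Q,S}; candidates ⊆ {B,D,N}.
Y↔Q: latent back-door arc(s) into Y.
size 0: {}; under {} Y still reaches {B,H,Q} ∋ Q.
size 1: {B}, {D}, {N}; under {B} Y still reaches {H,Q} ∋ Q.
size 2: {B,D}, {B,N}, {D,N}; under {B,D} Y still reaches {H,Q} ∋ Q.
Y↔Q cannot be blocked by any observed set — no back-door set.
{S}: (i) intercepts every directed Y→Q path; (ii) no back-door Y→{S}; (iii) {Y} blocks every back-door {S}→Q. Front-door holds.
P(Q|do(Y)) = Σ_{S} P(S|Y) Σ_{Y'} P(Q|S,Y')P(Y').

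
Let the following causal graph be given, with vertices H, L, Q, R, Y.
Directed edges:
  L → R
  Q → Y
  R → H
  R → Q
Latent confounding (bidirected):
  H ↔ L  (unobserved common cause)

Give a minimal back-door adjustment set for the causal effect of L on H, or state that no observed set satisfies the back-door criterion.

desc(L)\{L}={H,Q,R,Y}; candidates ⊆ {—}.
L↔H: latent back-door arc(s) into L.
size 0: {}; under {} L still reaches {H} ∋ H.
L↔H cannot be blocked by any observed set — no back-door set.

L→H: no observed back-door set.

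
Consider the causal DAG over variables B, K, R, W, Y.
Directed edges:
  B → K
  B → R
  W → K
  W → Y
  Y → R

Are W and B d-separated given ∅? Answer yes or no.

Bayes-Ball from W | ∅ reaches {K,R,Y}.
B ∉ reach(W|∅) ⇒ W ⊥ B | ∅.

Yes — W ⊥ B | ∅.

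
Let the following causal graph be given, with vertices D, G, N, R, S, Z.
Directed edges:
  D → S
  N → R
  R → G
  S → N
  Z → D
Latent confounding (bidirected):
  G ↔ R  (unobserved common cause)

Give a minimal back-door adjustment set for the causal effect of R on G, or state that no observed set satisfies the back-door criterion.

R→G: no observed back-door set.

desc(R)\{R}={G}; candidates ⊆ {D,N,S,Z}.
R↔G: latent back-door arc(s) into R.
size 0: {}; under {} R still reaches {D,G,N,S,Z} ∋ G.
size 1: {D}, {N}, {S} …(+1); under {D} R still reaches {G,N,S} ∋ G.
size 2: {D,N}, {D,S}, {D,Z} …(+3); under {D,N} R still reaches {G} ∋ G.
R↔G cannot be blocked by any observed set — no back-door set.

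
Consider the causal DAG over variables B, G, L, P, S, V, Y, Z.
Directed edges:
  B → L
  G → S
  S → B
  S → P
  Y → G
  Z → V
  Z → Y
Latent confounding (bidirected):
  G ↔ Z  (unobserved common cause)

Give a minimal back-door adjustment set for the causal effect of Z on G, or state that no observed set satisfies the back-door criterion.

desc(Z)\{Z}={B,G,L,P,S,V,Y}; candidates ⊆ {—}.
Z↔G: latent back-door arc(s) into Z.
size 0: {}; under {} Z still reaches {B,G,L,P,S} ∋ G.
Z↔G cannot be blocked by any observed set — no back-door set.

Z→G: no observed back-door set.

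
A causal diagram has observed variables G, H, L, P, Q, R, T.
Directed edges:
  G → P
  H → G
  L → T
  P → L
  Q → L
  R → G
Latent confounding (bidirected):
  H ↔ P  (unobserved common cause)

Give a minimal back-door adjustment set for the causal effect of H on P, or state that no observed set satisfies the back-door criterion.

H→P: no observed back-door set.

desc(H)\{H}={G,L,P,T}; candidates ⊆ {Q,R}.
H↔P: latent back-door arc(s) into H.
size 0: {}; under {} H still reaches {L,P,T} ∋ P.
size 1: {Q}, {R}; under {Q} H still reaches {L,P,T} ∋ P.
size 2: {Q,R}; under {Q,R} H still reaches {L,P,T} ∋ P.
H↔P cannot be blocked by any observed set — no back-door set.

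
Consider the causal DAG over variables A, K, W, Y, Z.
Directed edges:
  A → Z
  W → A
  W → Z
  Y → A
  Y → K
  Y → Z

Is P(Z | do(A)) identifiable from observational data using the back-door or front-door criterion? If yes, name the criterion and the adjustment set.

P(Z|do(A)): backdoor, adjust for {W, Y}.

desc(A)\{A}={Z}; candidates ⊆ {K,W,Y}.
size 0: {}; under {} A still reaches {K,W,Y,Z} ∋ Z.
size 1: {K}, {W}, {Y}; under {K} A still reaches {W,Y,Z} ∋ Z.
{W,Y}: A⊥Z given {W,Y} in G with A→· removed — back-door holds.
P(Z|do(A)) = Σ_{W,Y} P(Z|A,W,Y)·P(W,Y).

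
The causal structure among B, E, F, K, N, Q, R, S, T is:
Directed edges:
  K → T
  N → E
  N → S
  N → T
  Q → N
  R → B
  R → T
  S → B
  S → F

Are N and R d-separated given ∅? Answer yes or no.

Yes — N ⊥ R | ∅.

Bayes-Ball from N | ∅ reaches {B,E,F,Q,S,T}.
R ∉ reach(N|∅) ⇒ N ⊥ R | ∅.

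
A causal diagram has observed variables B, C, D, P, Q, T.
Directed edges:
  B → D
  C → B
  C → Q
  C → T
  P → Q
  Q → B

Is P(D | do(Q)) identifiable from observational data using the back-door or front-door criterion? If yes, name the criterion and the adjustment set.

P(D|do(Q)): backdoor, adjust for {C}.

desc(Q)\{Q}={B,D}; candidates ⊆ {C,P,T}.
size 0: {}; under {} Q still reaches {B,C,D,P,T} ∋ D.
{C}: Q⊥D given {C} in G with Q→· removed — back-door holds.
P(D|do(Q)) = Σ_{C} P(D|Q,C)·P(C).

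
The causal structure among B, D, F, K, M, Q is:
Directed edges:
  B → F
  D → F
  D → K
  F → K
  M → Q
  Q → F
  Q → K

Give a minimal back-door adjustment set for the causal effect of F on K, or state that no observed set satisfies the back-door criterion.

desc(F)\{F}={K}; candidates ⊆ {B,D,M,Q}.
size 0: {}; under {} F still reaches {B,D,K,M,Q} ∋ K.
size 1: {B}, {D}, {M} …(+1); under {B} F still reaches {D,K,M,Q} ∋ K.
{D,Q}: F⊥K given {D,Q} in G with F→· removed — back-door holds.

F→K: minimal back-door set {D, Q}.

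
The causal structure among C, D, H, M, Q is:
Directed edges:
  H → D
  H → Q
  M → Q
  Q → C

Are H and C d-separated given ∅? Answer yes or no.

No — H and C are d-connected given ∅.

Bayes-Ball from H | ∅ reaches {C,D,Q}.
C ∈ reach(H|∅) ⇒ H ⊥̸ C | ∅.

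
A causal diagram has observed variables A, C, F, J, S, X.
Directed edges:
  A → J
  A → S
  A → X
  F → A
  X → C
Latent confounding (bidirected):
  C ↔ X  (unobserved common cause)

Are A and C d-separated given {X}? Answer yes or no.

No — A and C are d-connected given {X}.

Bayes-Ball from A | {X} reaches {C,F,J,S}.
C ∈ reach(A|{X}) ⇒ A ⊥̸ C | {X}.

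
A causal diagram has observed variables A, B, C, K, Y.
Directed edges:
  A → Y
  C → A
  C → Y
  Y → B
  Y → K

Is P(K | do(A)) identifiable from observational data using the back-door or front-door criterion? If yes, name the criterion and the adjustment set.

P(K|do(A)): backdoor, adjust for {C}.

desc(A)\{A}={B,K,Y}; candidates ⊆ {C}.
size 0: {}; under {} A still reaches {B,C,K,Y} ∋ K.
{C}: A⊥K given {C} in G with A→· removed — back-door holds.
P(K|do(A)) = Σ_{C} P(K|A,C)·P(C).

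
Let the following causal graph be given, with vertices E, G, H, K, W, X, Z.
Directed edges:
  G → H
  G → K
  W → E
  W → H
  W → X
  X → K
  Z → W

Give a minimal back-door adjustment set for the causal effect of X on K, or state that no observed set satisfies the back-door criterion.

desc(X)\{X}={K}; candidates ⊆ {E,G,H,W,Z}.
∅: X⊥K given ∅ in G with X→· removed — back-door holds.

X→K: minimal back-door set ∅.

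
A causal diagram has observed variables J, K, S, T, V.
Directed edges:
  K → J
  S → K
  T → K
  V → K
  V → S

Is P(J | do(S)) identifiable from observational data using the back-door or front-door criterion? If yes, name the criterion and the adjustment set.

P(J|do(S)): backdoor, adjust for {V}.

desc(S)\{S}={J,K}; candidates ⊆ {T,V}.
size 0: {}; under {} S still reaches {J,K,V} ∋ J.
{V}: S⊥J given {V} in G with S→· removed — back-door holds.
P(J|do(S)) = Σ_{V} P(J|S,V)·P(V).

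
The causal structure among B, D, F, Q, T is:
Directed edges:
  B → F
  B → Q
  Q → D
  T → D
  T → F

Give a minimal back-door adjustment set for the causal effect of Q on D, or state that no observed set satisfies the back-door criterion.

desc(Q)\{Q}={D}; candidates ⊆ {B,F,T}.
∅: Q⊥D given ∅ in G with Q→· removed — back-door holds.

Q→D: minimal back-door set ∅.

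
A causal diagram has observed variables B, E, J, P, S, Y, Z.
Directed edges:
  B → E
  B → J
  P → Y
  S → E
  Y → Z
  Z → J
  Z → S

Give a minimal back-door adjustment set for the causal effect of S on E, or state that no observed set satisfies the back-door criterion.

desc(S)\{S}={E}; candidates ⊆ {B,J,P,Y,Z}.
∅: S⊥E given ∅ in G with S→· removed — back-door holds.

S→E: minimal back-door set ∅.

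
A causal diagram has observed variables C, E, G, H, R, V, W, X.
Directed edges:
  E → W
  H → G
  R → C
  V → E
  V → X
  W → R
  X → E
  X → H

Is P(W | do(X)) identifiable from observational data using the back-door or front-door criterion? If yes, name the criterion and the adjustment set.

desc(X)\{X}={C,E,G,H,R,W}; candidates ⊆ {V}.
size 0: {}; under {} X still reaches {C,E,R,V,W} ∋ W.
{V}: X⊥W given {V} in G with X→· removed — back-door holds.
P(W|do(X)) = Σ_{V} P(W|X,V)·P(V).

P(W|do(X)): backdoor, adjust for {V}.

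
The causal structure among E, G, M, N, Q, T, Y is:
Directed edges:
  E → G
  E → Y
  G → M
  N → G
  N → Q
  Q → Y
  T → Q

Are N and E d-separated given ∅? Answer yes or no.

Yes — N ⊥ E | ∅.

Bayes-Ball from N | ∅ reaches {G,M,Q,Y}.
E ∉ reach(N|∅) ⇒ N ⊥ E | ∅.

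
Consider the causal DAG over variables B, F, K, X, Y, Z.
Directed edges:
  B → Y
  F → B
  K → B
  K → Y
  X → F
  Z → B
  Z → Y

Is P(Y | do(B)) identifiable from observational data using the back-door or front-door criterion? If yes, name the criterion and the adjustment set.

desc(B)\{B}={Y}; candidates ⊆ {F,K,X,Z}.
size 0: {}; under {} B still reaches {F,K,X,Y,Z} ∋ Y.
size 1: {F}, {K}, {X} …(+1); under {F} B still reaches {K,Y,Z} ∋ Y.
{K,Z}: B⊥Y given {K,Z} in G with B→· removed — back-door holds.
P(Y|do(B)) = Σ_{K,Z} P(Y|B,K,Z)·P(K,Z).

P(Y|do(B)): backdoor, adjust for {K, Z}.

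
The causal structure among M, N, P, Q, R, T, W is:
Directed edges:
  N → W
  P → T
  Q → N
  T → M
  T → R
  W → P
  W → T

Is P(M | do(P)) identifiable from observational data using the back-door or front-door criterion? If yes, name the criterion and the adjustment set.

P(M|do(P)): backdoor, adjust for {W}.

desc(P)\{P}={M,R,T}; candidates ⊆ {N,Q,W}.
size 0: {}; under {} P still reaches {M,N,Q,R,T,W} ∋ M.
{W}: P⊥M given {W} in G with P→· removed — back-door holds.
P(M|do(P)) = Σ_{W} P(M|P,W)·P(W).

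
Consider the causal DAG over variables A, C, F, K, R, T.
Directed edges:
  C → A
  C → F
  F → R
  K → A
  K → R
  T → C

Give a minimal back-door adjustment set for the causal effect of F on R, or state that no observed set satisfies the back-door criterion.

desc(F)\{F}={R}; candidates ⊆ {A,C,K,T}.
∅: F⊥R given ∅ in G with F→· removed — back-door holds.

F→R: minimal back-door set ∅.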